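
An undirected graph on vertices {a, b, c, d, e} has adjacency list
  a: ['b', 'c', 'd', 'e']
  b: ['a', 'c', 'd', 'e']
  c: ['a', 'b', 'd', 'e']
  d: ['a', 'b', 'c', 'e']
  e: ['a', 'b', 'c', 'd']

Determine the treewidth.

A width-4 tree decomposition is:
Bags: B1 = {a, b, c, d, e}
Tree: (single bag)
A single bag containing all 5 vertices is trivially a valid decomposition of width 4. Conversely, {a, b, c, d, e} is a clique of size 5, and the vertices of any clique must share a bag in every tree decomposition; so some bag has ≥ 5 vertices and tw(G) ≥ 4. Hence tw(G) = 4 exactly.

4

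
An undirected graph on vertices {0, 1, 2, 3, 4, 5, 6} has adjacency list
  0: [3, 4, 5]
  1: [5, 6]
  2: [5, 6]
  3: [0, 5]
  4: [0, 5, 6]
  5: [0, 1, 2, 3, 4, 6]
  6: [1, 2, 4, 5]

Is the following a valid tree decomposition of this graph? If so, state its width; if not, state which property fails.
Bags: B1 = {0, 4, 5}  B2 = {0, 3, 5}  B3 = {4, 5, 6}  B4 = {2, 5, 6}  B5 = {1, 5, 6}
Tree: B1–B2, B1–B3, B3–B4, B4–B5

Every vertex of G appears in some bag (union = {0, 1, 2, 3, 4, 5, 6}); every edge is covered by a bag; and for each vertex v the set of bags containing v is connected in the bag tree. The decomposition is therefore valid. The largest bag has 3 vertices, so the width is 2.

Yes; width 2.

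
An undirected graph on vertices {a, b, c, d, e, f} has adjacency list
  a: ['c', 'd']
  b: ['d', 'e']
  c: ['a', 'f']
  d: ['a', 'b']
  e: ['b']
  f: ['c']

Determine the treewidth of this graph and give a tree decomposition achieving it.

Treewidth 1.
Bags: B1 = {b, e}  B2 = {b, d}  B3 = {a, d}  B4 = {a, c}  B5 = {c, f}
Tree: B1–B2, B2–B3, B3–B4, B4–B5

Every bag has size at most 2, so the width is 2 − 1 = 1 and tw(G) ≤ 1. Since G has at least one edge (e.g. e–b), it is not an edgeless graph, so tw(G) ≥ 1. Therefore the treewidth is 1.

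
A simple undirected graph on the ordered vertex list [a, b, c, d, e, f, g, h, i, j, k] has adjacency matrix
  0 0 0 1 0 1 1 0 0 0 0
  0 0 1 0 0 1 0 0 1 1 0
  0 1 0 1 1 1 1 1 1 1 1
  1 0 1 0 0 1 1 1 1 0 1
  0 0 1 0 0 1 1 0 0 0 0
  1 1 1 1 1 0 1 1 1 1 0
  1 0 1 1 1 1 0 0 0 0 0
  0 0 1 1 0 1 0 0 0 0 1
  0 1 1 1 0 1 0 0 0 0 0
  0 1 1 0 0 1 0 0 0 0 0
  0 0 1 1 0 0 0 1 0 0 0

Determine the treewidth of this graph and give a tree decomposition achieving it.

Treewidth 3.
One optimal decomposition is:
Bags: B1 = {c, d, f, h}  B2 = {c, d, f, g}  B3 = {c, d, f, i}  B4 = {b, c, f, i}  B5 = {c, d, h, k}  B6 = {a, d, f, g}  B7 = {b, c, f, j}  B8 = {c, e, f, g}
Tree: B1–B2, B1–B3, B3–B4, B1–B5, B2–B6, B4–B7, B2–B8

Every bag has size at most 4, so the width is 4 − 1 = 3 and tw(G) ≤ 3. On the other hand G contains the 4-clique {c, d, f, g}. A clique must lie in a single bag of any decomposition, so no decomposition can have width below 3. Hence tw(G) = 3 exactly.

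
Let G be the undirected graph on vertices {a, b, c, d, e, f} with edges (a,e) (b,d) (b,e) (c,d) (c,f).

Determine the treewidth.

1

A width-1 tree decomposition is:
Bags: B1 = {a, e}  B2 = {b, e}  B3 = {b, d}  B4 = {c, d}  B5 = {c, f}
Tree: B1–B2, B2–B3, B3–B4, B4–B5
Each bag holds 2 vertices, so the decomposition has width 1, which upper-bounds the treewidth. Since G has at least one edge (e.g. a–e), it is not an edgeless graph, so tw(G) ≥ 1. Therefore the treewidth is 1.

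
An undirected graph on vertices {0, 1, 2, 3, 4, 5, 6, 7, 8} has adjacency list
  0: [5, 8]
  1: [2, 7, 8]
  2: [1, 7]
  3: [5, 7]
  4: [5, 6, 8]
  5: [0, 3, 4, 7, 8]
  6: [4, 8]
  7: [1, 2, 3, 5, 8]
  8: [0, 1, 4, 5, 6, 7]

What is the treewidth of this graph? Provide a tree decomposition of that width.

Every bag has size at most 3, so the width is 3 − 1 = 2 and tw(G) ≤ 2. For the lower bound, the 3 vertices {1, 7, 8} are pairwise adjacent, and any tree decomposition puts a clique entirely inside one bag — forcing width ≥ 2. Hence tw(G) = 2 exactly.

Treewidth 2.
One optimal decomposition is:
Bags: B1 = {1, 7, 8}  B2 = {5, 7, 8}  B3 = {4, 5, 8}  B4 = {3, 5, 7}  B5 = {1, 2, 7}  B6 = {0, 5, 8}  B7 = {4, 6, 8}
Tree: B1–B2, B2–B3, B2–B4, B1–B5, B2–B6, B3–B7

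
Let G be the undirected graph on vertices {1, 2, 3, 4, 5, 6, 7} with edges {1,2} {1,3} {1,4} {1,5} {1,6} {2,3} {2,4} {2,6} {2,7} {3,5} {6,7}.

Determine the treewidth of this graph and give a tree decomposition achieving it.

Each bag holds 3 vertices, so the decomposition has width 2, which upper-bounds the treewidth. For the lower bound, the 3 vertices {1, 2, 3} are pairwise adjacent, and any tree decomposition puts a clique entirely inside one bag — forcing width ≥ 2. The upper and lower bounds meet at 2, so that is the treewidth.

Treewidth 2.
One optimal decomposition is:
Bags: B1 = {1, 2, 3}  B2 = {1, 3, 5}  B3 = {1, 2, 6}  B4 = {2, 6, 7}  B5 = {1, 2, 4}
Tree: B1–B2, B1–B3, B3–B4, B1–B5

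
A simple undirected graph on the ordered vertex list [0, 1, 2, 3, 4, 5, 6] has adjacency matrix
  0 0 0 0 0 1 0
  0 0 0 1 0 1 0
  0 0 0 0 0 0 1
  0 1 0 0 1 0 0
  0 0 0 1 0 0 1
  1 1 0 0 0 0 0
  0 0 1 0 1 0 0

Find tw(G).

A width-1 tree decomposition is:
Bags: B1 = {0, 5}  B2 = {1, 5}  B3 = {1, 3}  B4 = {3, 4}  B5 = {4, 6}  B6 = {2, 6}
Tree: B1–B2, B2–B3, B3–B4, B4–B5, B5–B6
Every bag has size at most 2, so the width is 2 − 1 = 1 and tw(G) ≤ 1. G has an edge, so its treewidth is at least 1. Combining the bounds, tw(G) = 1.

1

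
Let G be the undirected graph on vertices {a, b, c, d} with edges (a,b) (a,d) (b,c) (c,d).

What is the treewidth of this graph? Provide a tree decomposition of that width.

The largest bag has 3 vertices, giving width 2; this decomposition certifies tw(G) ≤ 2. For the lower bound, G contains the cycle b–c–d–a–b, so G is not a forest; only forests have treewidth ≤ 1, hence tw(G) ≥ 2. Hence tw(G) = 2 exactly.

Treewidth 2.
One optimal decomposition is:
Bags: B1 = {b, c, d}  B2 = {a, b, d}
Tree: B1–B2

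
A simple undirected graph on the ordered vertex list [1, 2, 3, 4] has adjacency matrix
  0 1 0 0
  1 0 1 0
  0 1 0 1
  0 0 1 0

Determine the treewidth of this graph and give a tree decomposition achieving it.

The largest bag has 2 vertices, giving width 1; this decomposition certifies tw(G) ≤ 1. Since G has at least one edge (e.g. 2–3), it is not an edgeless graph, so tw(G) ≥ 1. Therefore the treewidth is 1.

Treewidth 1.
One such decomposition:
Bags: B1 = {2, 3}  B2 = {1, 2}  B3 = {3, 4}
Tree: B1–B2, B1–B3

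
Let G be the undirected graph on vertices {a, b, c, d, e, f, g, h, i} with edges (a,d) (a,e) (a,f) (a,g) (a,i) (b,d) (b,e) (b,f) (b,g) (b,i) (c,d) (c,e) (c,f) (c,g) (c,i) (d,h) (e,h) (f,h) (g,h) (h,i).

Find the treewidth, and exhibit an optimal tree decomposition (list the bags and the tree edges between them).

Treewidth 4.
Bags: B1 = {a, b, c, e, h}  B2 = {a, b, c, g, h}  B3 = {a, b, c, f, h}  B4 = {a, b, c, d, h}  B5 = {a, b, c, h, i}
Tree: B1–B2, B2–B3, B3–B4, B4–B5

Each bag holds 5 vertices, so the decomposition has width 4, which upper-bounds the treewidth. For the lower bound: the 5 vertex sets {e,h}, {c,g}, {b,f}, {a}, {d} are disjoint, each induces a connected subgraph, and every pair is joined by at least one edge of G. Contracting each set to a single vertex therefore yields K_{5} as a minor, and since treewidth is minor-monotone, tw(G) ≥ tw(K_{5}) = 4. Combining the bounds, tw(G) = 4.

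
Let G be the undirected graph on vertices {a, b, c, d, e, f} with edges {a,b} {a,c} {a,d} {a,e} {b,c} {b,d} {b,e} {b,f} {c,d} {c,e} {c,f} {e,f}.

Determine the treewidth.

A width-3 tree decomposition is:
Bags: B1 = {a, b, c, e}  B2 = {a, b, c, d}  B3 = {b, c, e, f}
Tree: B1–B2, B1–B3
Each bag holds 4 vertices, so the decomposition has width 3, which upper-bounds the treewidth. On the other hand G contains the 4-clique {a, b, c, d}. A clique must lie in a single bag of any decomposition, so no decomposition can have width below 3. Therefore the treewidth is 3.

3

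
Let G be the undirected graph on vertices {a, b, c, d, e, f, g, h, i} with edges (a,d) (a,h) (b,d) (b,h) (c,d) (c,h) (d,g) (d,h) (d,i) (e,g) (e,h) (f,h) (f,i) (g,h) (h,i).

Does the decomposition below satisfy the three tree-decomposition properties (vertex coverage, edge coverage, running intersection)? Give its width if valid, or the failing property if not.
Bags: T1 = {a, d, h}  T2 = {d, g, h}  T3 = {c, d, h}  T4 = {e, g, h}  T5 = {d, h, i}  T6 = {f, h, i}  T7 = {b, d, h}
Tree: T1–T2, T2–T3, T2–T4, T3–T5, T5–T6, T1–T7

Yes; width 2.

Vertex coverage: the bags together contain {a, b, c, d, e, f, g, h, i}, the full vertex set. Edge coverage: each edge of G has both endpoints in at least one bag. Running intersection: for every vertex, the bags containing it form a connected subtree. All three properties hold, so this is a valid tree decomposition of width max|bag| − 1 = 2, and hence tw(G) ≤ 2.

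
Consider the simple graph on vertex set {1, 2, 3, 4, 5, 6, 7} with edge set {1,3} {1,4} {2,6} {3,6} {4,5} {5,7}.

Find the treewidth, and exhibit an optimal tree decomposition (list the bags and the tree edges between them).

Treewidth 1.
One optimal decomposition is:
Bags: B1 = {5, 7}  B2 = {4, 5}  B3 = {1, 4}  B4 = {1, 3}  B5 = {3, 6}  B6 = {2, 6}
Tree: B1–B2, B2–B3, B3–B4, B4–B5, B5–B6

The largest bag has 2 vertices, giving width 1; this decomposition certifies tw(G) ≤ 1. Any graph with an edge has treewidth ≥ 1, and G has the edge 7–5. The upper and lower bounds meet at 1, so that is the treewidth.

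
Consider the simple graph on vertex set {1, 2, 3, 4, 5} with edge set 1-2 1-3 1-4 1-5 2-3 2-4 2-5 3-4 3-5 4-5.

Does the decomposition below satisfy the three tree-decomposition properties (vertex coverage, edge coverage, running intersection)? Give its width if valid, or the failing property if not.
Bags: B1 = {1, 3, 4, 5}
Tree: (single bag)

No — vertex 2 appears in no bag.

A tree decomposition must satisfy three properties: every vertex lies in some bag; for every edge, both endpoints lie together in some bag; and for every vertex, the bags containing it form a connected subtree. Here vertex 2 appears in no bag, so the decomposition is invalid.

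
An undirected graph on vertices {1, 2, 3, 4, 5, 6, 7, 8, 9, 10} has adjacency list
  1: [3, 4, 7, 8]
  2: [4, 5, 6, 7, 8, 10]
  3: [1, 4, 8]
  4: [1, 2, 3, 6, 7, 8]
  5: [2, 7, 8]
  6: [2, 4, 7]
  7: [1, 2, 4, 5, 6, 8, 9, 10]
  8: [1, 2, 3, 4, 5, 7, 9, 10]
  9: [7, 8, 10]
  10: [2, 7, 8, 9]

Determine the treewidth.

3

A width-3 tree decomposition is:
Bags: B1 = {2, 4, 7, 8}  B2 = {2, 7, 8, 10}  B3 = {1, 4, 7, 8}  B4 = {2, 4, 6, 7}  B5 = {7, 8, 9, 10}  B6 = {2, 5, 7, 8}  B7 = {1, 3, 4, 8}
Tree: B1–B2, B1–B3, B1–B4, B2–B5, B1–B6, B3–B7
The largest bag has 4 vertices, giving width 3; this decomposition certifies tw(G) ≤ 3. Conversely, {1, 3, 4, 8} is a clique of size 4, and the vertices of any clique must share a bag in every tree decomposition; so some bag has ≥ 4 vertices and tw(G) ≥ 3. Hence tw(G) = 3 exactly.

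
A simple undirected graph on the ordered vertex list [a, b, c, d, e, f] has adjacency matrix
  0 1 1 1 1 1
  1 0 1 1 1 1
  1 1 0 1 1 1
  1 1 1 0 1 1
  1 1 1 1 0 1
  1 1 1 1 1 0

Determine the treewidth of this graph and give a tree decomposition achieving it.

A single bag containing all 6 vertices is trivially a valid decomposition of width 5. For the lower bound, the 6 vertices {a, b, c, d, e, f} are pairwise adjacent, and any tree decomposition puts a clique entirely inside one bag — forcing width ≥ 5. Combining the bounds, tw(G) = 5.

Treewidth 5.
Bags: B1 = {a, b, c, d, e, f}
Tree: (single bag)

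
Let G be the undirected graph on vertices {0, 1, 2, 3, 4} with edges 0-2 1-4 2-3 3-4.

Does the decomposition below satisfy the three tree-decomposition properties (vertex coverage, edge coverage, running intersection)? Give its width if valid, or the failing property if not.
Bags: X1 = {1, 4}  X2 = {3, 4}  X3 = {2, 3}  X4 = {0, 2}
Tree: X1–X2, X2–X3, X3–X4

Every vertex of G appears in some bag (union = {0, 1, 2, 3, 4}); every edge is covered by a bag; and for each vertex v the set of bags containing v is connected in the bag tree. The decomposition is therefore valid. The largest bag has 2 vertices, so the width is 1.

Yes; width 1.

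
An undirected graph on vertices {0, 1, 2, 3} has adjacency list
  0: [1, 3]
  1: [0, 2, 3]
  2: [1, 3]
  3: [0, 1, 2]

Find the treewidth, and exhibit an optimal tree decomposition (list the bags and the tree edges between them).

Treewidth 2.
Bags: B1 = {0, 1, 3}  B2 = {1, 2, 3}
Tree: B1–B2

Every bag has size at most 3, so the width is 3 − 1 = 2 and tw(G) ≤ 2. For the lower bound, the 3 vertices {0, 1, 3} are pairwise adjacent, and any tree decomposition puts a clique entirely inside one bag — forcing width ≥ 2. Combining the bounds, tw(G) = 2.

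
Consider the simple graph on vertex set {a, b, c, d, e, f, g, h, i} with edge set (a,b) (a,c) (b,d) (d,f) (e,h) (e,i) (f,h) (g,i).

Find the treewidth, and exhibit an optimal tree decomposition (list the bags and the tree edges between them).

The largest bag has 2 vertices, giving width 1; this decomposition certifies tw(G) ≤ 1. Any graph with an edge has treewidth ≥ 1, and G has the edge g–i. The upper and lower bounds meet at 1, so that is the treewidth.

Treewidth 1.
One optimal decomposition is:
Bags: B1 = {g, i}  B2 = {e, i}  B3 = {e, h}  B4 = {f, h}  B5 = {d, f}  B6 = {b, d}  B7 = {a, b}  B8 = {a, c}
Tree: B1–B2, B2–B3, B3–B4, B4–B5, B5–B6, B6–B7, B7–B8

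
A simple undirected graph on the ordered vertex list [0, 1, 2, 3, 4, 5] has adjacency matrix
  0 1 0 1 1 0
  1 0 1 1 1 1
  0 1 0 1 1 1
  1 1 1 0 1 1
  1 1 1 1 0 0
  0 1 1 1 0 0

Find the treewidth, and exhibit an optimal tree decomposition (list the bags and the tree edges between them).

Treewidth 3.
Bags: B1 = {1, 2, 3, 4}  B2 = {0, 1, 3, 4}  B3 = {1, 2, 3, 5}
Tree: B1–B2, B1–B3

Each bag holds 4 vertices, so the decomposition has width 3, which upper-bounds the treewidth. Conversely, {0, 1, 3, 4} is a clique of size 4, and the vertices of any clique must share a bag in every tree decomposition; so some bag has ≥ 4 vertices and tw(G) ≥ 3. Hence tw(G) = 3 exactly.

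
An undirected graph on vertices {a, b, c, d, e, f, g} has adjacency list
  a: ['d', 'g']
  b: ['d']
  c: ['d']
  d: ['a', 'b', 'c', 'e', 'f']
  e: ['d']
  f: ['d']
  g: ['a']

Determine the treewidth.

1

A width-1 tree decomposition is:
Bags: B1 = {a, d}  B2 = {d, e}  B3 = {b, d}  B4 = {a, g}  B5 = {c, d}  B6 = {d, f}
Tree: B1–B2, B2–B3, B1–B4, B3–B5, B3–B6
The largest bag has 2 vertices, giving width 1; this decomposition certifies tw(G) ≤ 1. Since G has at least one edge (e.g. a–d), it is not an edgeless graph, so tw(G) ≥ 1. Hence tw(G) = 1 exactly.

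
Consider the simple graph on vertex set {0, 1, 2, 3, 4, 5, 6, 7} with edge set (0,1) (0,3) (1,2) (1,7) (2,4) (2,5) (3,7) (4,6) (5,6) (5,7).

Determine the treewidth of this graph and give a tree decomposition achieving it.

Treewidth 2.
Bags: B1 = {0, 3, 7}  B2 = {0, 1, 7}  B3 = {1, 5, 7}  B4 = {1, 2, 5}  B5 = {2, 5, 6}  B6 = {2, 4, 6}
Tree: B1–B2, B2–B3, B3–B4, B4–B5, B5–B6

The largest bag has 3 vertices, giving width 2; this decomposition certifies tw(G) ≤ 2. Since 3–0–1–7–3 is a cycle in G, G is not acyclic. Forests are exactly the graphs of treewidth ≤ 1, so tw(G) ≥ 2. Therefore the treewidth is 2.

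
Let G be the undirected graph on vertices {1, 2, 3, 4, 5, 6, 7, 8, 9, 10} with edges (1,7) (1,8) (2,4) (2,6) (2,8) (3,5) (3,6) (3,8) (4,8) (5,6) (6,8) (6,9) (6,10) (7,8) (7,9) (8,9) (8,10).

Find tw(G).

2

A width-2 tree decomposition is:
Bags: B1 = {2, 4, 8}  B2 = {2, 6, 8}  B3 = {6, 8, 9}  B4 = {3, 6, 8}  B5 = {6, 8, 10}  B6 = {3, 5, 6}  B7 = {7, 8, 9}  B8 = {1, 7, 8}
Tree: B1–B2, B2–B3, B2–B4, B4–B5, B4–B6, B3–B7, B7–B8
Each bag holds 3 vertices, so the decomposition has width 2, which upper-bounds the treewidth. On the other hand G contains the 3-clique {1, 7, 8}. A clique must lie in a single bag of any decomposition, so no decomposition can have width below 2. Hence tw(G) = 2 exactly.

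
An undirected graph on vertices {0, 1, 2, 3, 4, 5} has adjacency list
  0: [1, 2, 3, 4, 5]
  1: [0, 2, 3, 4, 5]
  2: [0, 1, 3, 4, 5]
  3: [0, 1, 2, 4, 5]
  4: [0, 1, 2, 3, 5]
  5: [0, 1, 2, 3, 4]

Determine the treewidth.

5

A width-5 tree decomposition is:
Bags: B1 = {0, 1, 2, 3, 4, 5}
Tree: (single bag)
With just one bag of size 6, the width is 6 − 1 = 5, so tw(G) ≤ 5. Conversely, {0, 1, 2, 3, 4, 5} is a clique of size 6, and the vertices of any clique must share a bag in every tree decomposition; so some bag has ≥ 6 vertices and tw(G) ≥ 5. Therefore the treewidth is 5.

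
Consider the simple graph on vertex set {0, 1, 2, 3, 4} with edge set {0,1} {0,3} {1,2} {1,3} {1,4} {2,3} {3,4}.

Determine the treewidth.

A width-2 tree decomposition is:
Bags: B1 = {0, 1, 3}  B2 = {1, 2, 3}  B3 = {1, 3, 4}
Tree: B1–B2, B1–B3
Each bag holds 3 vertices, so the decomposition has width 2, which upper-bounds the treewidth. Conversely, {0, 1, 3} is a clique of size 3, and the vertices of any clique must share a bag in every tree decomposition; so some bag has ≥ 3 vertices and tw(G) ≥ 2. Therefore the treewidth is 2.

2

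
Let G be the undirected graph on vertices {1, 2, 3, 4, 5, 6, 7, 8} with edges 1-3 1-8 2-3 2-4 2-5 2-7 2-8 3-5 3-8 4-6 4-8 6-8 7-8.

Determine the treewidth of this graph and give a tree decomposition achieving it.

Every bag has size at most 3, so the width is 3 − 1 = 2 and tw(G) ≤ 2. Conversely, {1, 3, 8} is a clique of size 3, and the vertices of any clique must share a bag in every tree decomposition; so some bag has ≥ 3 vertices and tw(G) ≥ 2. Hence tw(G) = 2 exactly.

Treewidth 2.
Bags: B1 = {2, 7, 8}  B2 = {2, 3, 8}  B3 = {2, 4, 8}  B4 = {4, 6, 8}  B5 = {2, 3, 5}  B6 = {1, 3, 8}
Tree: B1–B2, B2–B3, B3–B4, B2–B5, B2–B6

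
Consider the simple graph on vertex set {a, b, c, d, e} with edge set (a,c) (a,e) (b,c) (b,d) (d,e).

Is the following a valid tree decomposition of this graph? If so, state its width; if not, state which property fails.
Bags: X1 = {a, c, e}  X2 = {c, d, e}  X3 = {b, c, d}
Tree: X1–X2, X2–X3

Yes; width 2.

Vertex coverage: the bags together contain {a, b, c, d, e}, the full vertex set. Edge coverage: each edge of G has both endpoints in at least one bag. Running intersection: for every vertex, the bags containing it form a connected subtree. All three properties hold, so this is a valid tree decomposition of width max|bag| − 1 = 2, and hence tw(G) ≤ 2.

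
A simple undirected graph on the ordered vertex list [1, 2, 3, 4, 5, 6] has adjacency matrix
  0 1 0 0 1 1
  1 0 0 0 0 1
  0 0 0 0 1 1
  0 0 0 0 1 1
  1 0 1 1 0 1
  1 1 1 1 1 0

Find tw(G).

2

A width-2 tree decomposition is:
Bags: B1 = {1, 5, 6}  B2 = {4, 5, 6}  B3 = {1, 2, 6}  B4 = {3, 5, 6}
Tree: B1–B2, B1–B3, B1–B4
The largest bag has 3 vertices, giving width 2; this decomposition certifies tw(G) ≤ 2. Conversely, {1, 2, 6} is a clique of size 3, and the vertices of any clique must share a bag in every tree decomposition; so some bag has ≥ 3 vertices and tw(G) ≥ 2. Combining the bounds, tw(G) = 2.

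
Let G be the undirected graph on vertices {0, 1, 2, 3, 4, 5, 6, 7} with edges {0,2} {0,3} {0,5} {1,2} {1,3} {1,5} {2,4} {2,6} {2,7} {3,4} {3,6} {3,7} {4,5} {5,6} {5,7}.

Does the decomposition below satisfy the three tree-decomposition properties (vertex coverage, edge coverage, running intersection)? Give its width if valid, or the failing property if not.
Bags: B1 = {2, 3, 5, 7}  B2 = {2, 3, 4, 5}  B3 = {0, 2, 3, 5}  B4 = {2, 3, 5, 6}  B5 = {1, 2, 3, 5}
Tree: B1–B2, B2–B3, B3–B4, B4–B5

Yes; width 3.

Checking the three conditions: (i) the bags cover all of {0, 1, 2, 3, 4, 5, 6, 7}; (ii) for each edge, some bag contains both endpoints; (iii) the bags containing any fixed vertex form a subtree. All hold, so the decomposition is valid with width 4 − 1 = 3.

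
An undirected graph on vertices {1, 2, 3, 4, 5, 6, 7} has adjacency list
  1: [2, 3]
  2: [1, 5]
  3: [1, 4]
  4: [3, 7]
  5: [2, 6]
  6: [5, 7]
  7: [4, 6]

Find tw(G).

2

A width-2 tree decomposition is:
Bags: B1 = {1, 2, 5}  B2 = {1, 5, 6}  B3 = {1, 6, 7}  B4 = {1, 4, 7}  B5 = {1, 3, 4}
Tree: B1–B2, B2–B3, B3–B4, B4–B5
The largest bag has 3 vertices, giving width 2; this decomposition certifies tw(G) ≤ 2. Since 1–2–5–6–7–4–3–1 is a cycle in G, G is not acyclic. Forests are exactly the graphs of treewidth ≤ 1, so tw(G) ≥ 2. The upper and lower bounds meet at 2, so that is the treewidth.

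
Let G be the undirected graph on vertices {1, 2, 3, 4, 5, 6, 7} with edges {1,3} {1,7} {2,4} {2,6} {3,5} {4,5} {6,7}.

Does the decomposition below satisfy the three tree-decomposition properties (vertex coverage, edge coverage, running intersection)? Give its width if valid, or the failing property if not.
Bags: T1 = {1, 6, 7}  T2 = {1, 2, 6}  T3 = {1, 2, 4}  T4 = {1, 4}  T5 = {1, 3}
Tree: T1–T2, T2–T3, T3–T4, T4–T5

No — vertex 5 appears in no bag.

A tree decomposition must satisfy three properties: every vertex lies in some bag; for every edge, both endpoints lie together in some bag; and for every vertex, the bags containing it form a connected subtree. Here vertex 5 appears in no bag, so the decomposition is invalid.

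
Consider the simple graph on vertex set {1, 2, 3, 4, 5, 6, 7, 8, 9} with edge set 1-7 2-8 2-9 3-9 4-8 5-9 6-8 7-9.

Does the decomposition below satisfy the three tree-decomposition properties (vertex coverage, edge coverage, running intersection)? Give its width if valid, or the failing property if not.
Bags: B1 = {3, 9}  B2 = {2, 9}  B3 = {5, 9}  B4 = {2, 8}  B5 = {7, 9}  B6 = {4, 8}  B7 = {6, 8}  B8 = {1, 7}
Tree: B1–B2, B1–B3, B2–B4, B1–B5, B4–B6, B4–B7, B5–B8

Checking the three conditions: (i) the bags cover all of {1, 2, 3, 4, 5, 6, 7, 8, 9}; (ii) for each edge, some bag contains both endpoints; (iii) the bags containing any fixed vertex form a subtree. All hold, so the decomposition is valid with width 2 − 1 = 1.

Yes; width 1.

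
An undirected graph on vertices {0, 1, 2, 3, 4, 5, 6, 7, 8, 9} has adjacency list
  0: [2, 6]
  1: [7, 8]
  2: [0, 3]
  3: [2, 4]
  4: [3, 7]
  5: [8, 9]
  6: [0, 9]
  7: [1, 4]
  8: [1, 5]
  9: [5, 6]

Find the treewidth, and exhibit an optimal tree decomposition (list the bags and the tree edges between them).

Each bag holds 3 vertices, so the decomposition has width 2, which upper-bounds the treewidth. The edges 4–3–2–0–6–9–5–8–1–7–4 form a cycle, so G is not a tree and its treewidth is at least 2. Combining the bounds, tw(G) = 2.

Treewidth 2.
Bags: B1 = {2, 3, 4}  B2 = {0, 2, 4}  B3 = {0, 4, 6}  B4 = {4, 6, 9}  B5 = {4, 5, 9}  B6 = {4, 5, 8}  B7 = {1, 4, 8}  B8 = {1, 4, 7}
Tree: B1–B2, B2–B3, B3–B4, B4–B5, B5–B6, B6–B7, B7–B8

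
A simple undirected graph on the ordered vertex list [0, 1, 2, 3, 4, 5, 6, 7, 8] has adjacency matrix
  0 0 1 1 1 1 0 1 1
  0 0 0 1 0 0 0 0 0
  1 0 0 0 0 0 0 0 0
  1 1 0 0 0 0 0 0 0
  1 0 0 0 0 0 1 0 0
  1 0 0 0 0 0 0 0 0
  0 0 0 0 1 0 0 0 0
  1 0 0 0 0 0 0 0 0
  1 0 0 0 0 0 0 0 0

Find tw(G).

1

A width-1 tree decomposition is:
Bags: B1 = {0, 3}  B2 = {0, 8}  B3 = {0, 2}  B4 = {0, 4}  B5 = {0, 5}  B6 = {1, 3}  B7 = {0, 7}  B8 = {4, 6}
Tree: B1–B2, B2–B3, B3–B4, B4–B5, B1–B6, B2–B7, B4–B8
Each bag holds 2 vertices, so the decomposition has width 1, which upper-bounds the treewidth. G has an edge, so its treewidth is at least 1. Hence tw(G) = 1 exactly.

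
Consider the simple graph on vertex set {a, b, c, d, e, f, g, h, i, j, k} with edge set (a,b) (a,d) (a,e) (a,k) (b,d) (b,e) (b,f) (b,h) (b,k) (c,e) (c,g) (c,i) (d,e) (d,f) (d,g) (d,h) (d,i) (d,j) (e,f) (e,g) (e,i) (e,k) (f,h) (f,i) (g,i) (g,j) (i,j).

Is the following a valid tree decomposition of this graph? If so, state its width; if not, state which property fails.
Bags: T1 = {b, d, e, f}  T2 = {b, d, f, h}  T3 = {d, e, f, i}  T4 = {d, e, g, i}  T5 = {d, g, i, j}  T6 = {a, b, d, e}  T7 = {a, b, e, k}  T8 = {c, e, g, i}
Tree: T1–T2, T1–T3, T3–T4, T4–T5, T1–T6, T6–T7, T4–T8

Yes; width 3.

Every vertex of G appears in some bag (union = {a, b, c, d, e, f, g, h, i, j, k}); every edge is covered by a bag; and for each vertex v the set of bags containing v is connected in the bag tree. The decomposition is therefore valid. The largest bag has 4 vertices, so the width is 3.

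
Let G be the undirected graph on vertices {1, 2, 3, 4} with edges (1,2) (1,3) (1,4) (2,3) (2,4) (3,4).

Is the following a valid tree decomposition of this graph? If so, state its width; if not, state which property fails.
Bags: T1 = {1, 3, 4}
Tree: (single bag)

A tree decomposition must satisfy three properties: every vertex lies in some bag; for every edge, both endpoints lie together in some bag; and for every vertex, the bags containing it form a connected subtree. Here vertex 2 appears in no bag, so the decomposition is invalid.

No — vertex 2 appears in no bag.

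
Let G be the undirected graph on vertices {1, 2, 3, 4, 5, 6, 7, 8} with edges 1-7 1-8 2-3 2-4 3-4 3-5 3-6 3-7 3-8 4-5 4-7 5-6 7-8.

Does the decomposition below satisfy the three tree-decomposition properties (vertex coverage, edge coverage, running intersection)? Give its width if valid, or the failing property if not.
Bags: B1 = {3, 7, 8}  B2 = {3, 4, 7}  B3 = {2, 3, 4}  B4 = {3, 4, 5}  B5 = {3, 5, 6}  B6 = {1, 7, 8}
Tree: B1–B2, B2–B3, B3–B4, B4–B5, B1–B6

Vertex coverage: the bags together contain {1, 2, 3, 4, 5, 6, 7, 8}, the full vertex set. Edge coverage: each edge of G has both endpoints in at least one bag. Running intersection: for every vertex, the bags containing it form a connected subtree. All three properties hold, so this is a valid tree decomposition of width max|bag| − 1 = 2, and hence tw(G) ≤ 2.

Yes; width 2.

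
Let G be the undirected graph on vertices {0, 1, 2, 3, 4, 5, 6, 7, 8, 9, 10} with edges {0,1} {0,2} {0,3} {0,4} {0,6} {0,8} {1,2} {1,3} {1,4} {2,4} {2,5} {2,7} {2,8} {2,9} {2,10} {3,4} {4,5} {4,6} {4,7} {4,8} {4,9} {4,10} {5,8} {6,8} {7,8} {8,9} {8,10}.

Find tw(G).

3

A width-3 tree decomposition is:
Bags: B1 = {2, 4, 7, 8}  B2 = {2, 4, 5, 8}  B3 = {2, 4, 8, 9}  B4 = {0, 2, 4, 8}  B5 = {0, 1, 2, 4}  B6 = {0, 1, 3, 4}  B7 = {2, 4, 8, 10}  B8 = {0, 4, 6, 8}
Tree: B1–B2, B1–B3, B2–B4, B4–B5, B5–B6, B3–B7, B4–B8
Each bag holds 4 vertices, so the decomposition has width 3, which upper-bounds the treewidth. For the lower bound, the 4 vertices {0, 2, 4, 8} are pairwise adjacent, and any tree decomposition puts a clique entirely inside one bag — forcing width ≥ 3. Therefore the treewidth is 3.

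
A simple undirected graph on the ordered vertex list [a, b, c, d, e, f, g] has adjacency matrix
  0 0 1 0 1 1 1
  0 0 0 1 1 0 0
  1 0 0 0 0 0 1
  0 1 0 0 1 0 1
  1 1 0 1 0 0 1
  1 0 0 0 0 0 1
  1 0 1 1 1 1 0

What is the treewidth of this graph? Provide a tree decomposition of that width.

Every bag has size at most 3, so the width is 3 − 1 = 2 and tw(G) ≤ 2. For the lower bound, the 3 vertices {d, e, g} are pairwise adjacent, and any tree decomposition puts a clique entirely inside one bag — forcing width ≥ 2. Hence tw(G) = 2 exactly.

Treewidth 2.
One such decomposition:
Bags: B1 = {a, f, g}  B2 = {a, c, g}  B3 = {a, e, g}  B4 = {d, e, g}  B5 = {b, d, e}
Tree: B1–B2, B1–B3, B3–B4, B4–B5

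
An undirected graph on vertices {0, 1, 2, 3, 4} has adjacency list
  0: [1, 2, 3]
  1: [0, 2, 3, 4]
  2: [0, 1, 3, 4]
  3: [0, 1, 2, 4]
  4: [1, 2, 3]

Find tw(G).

3

A width-3 tree decomposition is:
Bags: B1 = {1, 2, 3, 4}  B2 = {0, 1, 2, 3}
Tree: B1–B2
Every bag has size at most 4, so the width is 4 − 1 = 3 and tw(G) ≤ 3. On the other hand G contains the 4-clique {0, 1, 2, 3}. A clique must lie in a single bag of any decomposition, so no decomposition can have width below 3. Therefore the treewidth is 3.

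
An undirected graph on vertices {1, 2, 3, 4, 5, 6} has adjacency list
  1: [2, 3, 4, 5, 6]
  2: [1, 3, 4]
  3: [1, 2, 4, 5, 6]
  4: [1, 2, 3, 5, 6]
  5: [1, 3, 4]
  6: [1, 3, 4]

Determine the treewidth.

3

A width-3 tree decomposition is:
Bags: B1 = {1, 3, 4, 6}  B2 = {1, 2, 3, 4}  B3 = {1, 3, 4, 5}
Tree: B1–B2, B1–B3
Every bag has size at most 4, so the width is 4 − 1 = 3 and tw(G) ≤ 3. Conversely, {1, 2, 3, 4} is a clique of size 4, and the vertices of any clique must share a bag in every tree decomposition; so some bag has ≥ 4 vertices and tw(G) ≥ 3. Hence tw(G) = 3 exactly.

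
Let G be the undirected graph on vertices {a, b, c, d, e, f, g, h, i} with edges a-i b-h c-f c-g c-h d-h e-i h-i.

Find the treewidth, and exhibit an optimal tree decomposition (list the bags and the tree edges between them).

Treewidth 1.
One optimal decomposition is:
Bags: B1 = {b, h}  B2 = {c, h}  B3 = {h, i}  B4 = {d, h}  B5 = {c, g}  B6 = {a, i}  B7 = {e, i}  B8 = {c, f}
Tree: B1–B2, B2–B3, B2–B4, B2–B5, B3–B6, B3–B7, B2–B8

Each bag holds 2 vertices, so the decomposition has width 1, which upper-bounds the treewidth. G has an edge, so its treewidth is at least 1. Therefore the treewidth is 1.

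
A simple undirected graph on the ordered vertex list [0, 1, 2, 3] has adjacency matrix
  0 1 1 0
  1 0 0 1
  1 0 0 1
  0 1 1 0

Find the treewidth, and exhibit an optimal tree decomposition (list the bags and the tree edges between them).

Treewidth 2.
One optimal decomposition is:
Bags: B1 = {0, 1, 2}  B2 = {1, 2, 3}
Tree: B1–B2

Every bag has size at most 3, so the width is 3 − 1 = 2 and tw(G) ≤ 2. Since 1–0–2–3–1 is a cycle in G, G is not acyclic. Forests are exactly the graphs of treewidth ≤ 1, so tw(G) ≥ 2. Therefore the treewidth is 2.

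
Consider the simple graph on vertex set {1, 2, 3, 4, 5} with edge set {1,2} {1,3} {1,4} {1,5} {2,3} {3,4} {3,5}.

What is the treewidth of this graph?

2

A width-2 tree decomposition is:
Bags: B1 = {1, 2, 3}  B2 = {1, 3, 5}  B3 = {1, 3, 4}
Tree: B1–B2, B1–B3
The largest bag has 3 vertices, giving width 2; this decomposition certifies tw(G) ≤ 2. For the lower bound, the 3 vertices {1, 2, 3} are pairwise adjacent, and any tree decomposition puts a clique entirely inside one bag — forcing width ≥ 2. Hence tw(G) = 2 exactly.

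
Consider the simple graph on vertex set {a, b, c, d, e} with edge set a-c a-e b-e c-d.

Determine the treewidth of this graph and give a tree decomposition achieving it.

Treewidth 1.
Bags: B1 = {a, e}  B2 = {b, e}  B3 = {a, c}  B4 = {c, d}
Tree: B1–B2, B1–B3, B3–B4

The largest bag has 2 vertices, giving width 1; this decomposition certifies tw(G) ≤ 1. Since G has at least one edge (e.g. e–a), it is not an edgeless graph, so tw(G) ≥ 1. Combining the bounds, tw(G) = 1.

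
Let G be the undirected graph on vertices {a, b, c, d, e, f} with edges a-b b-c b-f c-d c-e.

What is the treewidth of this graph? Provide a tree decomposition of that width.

Each bag holds 2 vertices, so the decomposition has width 1, which upper-bounds the treewidth. G has an edge, so its treewidth is at least 1. Hence tw(G) = 1 exactly.

Treewidth 1.
Bags: B1 = {b, c}  B2 = {c, d}  B3 = {a, b}  B4 = {c, e}  B5 = {b, f}
Tree: B1–B2, B1–B3, B2–B4, B1–B5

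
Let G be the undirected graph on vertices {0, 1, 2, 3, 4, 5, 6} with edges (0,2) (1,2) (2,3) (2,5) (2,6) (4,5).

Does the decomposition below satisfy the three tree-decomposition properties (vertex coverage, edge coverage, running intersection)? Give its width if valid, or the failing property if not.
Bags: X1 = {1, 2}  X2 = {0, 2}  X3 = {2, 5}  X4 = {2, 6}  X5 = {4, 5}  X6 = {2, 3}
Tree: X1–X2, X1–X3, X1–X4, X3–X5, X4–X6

Checking the three conditions: (i) the bags cover all of {0, 1, 2, 3, 4, 5, 6}; (ii) for each edge, some bag contains both endpoints; (iii) the bags containing any fixed vertex form a subtree. All hold, so the decomposition is valid with width 2 − 1 = 1.

Yes; width 1.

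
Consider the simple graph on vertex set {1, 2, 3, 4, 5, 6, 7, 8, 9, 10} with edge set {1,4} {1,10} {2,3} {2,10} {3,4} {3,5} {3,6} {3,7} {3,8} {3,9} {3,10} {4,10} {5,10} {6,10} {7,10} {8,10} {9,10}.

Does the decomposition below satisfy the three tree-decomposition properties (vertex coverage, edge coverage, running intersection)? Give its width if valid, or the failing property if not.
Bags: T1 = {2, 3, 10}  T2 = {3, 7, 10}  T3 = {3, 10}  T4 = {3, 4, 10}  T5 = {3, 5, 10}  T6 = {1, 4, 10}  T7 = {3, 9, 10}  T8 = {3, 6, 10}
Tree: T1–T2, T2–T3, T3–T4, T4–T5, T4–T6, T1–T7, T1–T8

No — vertex 8 appears in no bag.

A tree decomposition must satisfy three properties: every vertex lies in some bag; for every edge, both endpoints lie together in some bag; and for every vertex, the bags containing it form a connected subtree. Here vertex 8 appears in no bag, so the decomposition is invalid.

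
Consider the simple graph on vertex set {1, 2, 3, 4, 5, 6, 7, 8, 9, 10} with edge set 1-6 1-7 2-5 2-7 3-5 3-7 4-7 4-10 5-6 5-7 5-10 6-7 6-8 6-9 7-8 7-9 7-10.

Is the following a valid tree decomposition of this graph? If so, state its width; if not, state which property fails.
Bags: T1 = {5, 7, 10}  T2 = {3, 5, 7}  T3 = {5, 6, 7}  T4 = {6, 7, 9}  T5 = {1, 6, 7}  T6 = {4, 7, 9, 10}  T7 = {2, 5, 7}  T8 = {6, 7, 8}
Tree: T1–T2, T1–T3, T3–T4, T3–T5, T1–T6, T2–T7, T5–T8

No — bags containing vertex 9 are not connected in the tree.

A tree decomposition must satisfy three properties: every vertex lies in some bag; for every edge, both endpoints lie together in some bag; and for every vertex, the bags containing it form a connected subtree. Here bags containing vertex 9 are not connected in the tree, so the decomposition is invalid.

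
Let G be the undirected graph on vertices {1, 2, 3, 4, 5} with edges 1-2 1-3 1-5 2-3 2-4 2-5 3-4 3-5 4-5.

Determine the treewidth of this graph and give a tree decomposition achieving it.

Treewidth 3.
One such decomposition:
Bags: B1 = {2, 3, 4, 5}  B2 = {1, 2, 3, 5}
Tree: B1–B2

Each bag holds 4 vertices, so the decomposition has width 3, which upper-bounds the treewidth. On the other hand G contains the 4-clique {1, 2, 3, 5}. A clique must lie in a single bag of any decomposition, so no decomposition can have width below 3. Therefore the treewidth is 3.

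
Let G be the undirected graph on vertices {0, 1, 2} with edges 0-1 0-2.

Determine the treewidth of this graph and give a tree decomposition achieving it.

Treewidth 1.
One optimal decomposition is:
Bags: B1 = {0, 1}  B2 = {0, 2}
Tree: B1–B2

Each bag holds 2 vertices, so the decomposition has width 1, which upper-bounds the treewidth. G has an edge, so its treewidth is at least 1. The upper and lower bounds meet at 1, so that is the treewidth.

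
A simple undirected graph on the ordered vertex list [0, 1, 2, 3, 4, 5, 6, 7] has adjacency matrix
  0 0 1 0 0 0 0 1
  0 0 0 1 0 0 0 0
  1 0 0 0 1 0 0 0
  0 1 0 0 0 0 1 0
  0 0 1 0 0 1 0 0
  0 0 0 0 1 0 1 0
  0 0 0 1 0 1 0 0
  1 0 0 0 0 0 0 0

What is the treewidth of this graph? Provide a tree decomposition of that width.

Treewidth 1.
Bags: B1 = {1, 3}  B2 = {3, 6}  B3 = {5, 6}  B4 = {4, 5}  B5 = {2, 4}  B6 = {0, 2}  B7 = {0, 7}
Tree: B1–B2, B2–B3, B3–B4, B4–B5, B5–B6, B6–B7

The largest bag has 2 vertices, giving width 1; this decomposition certifies tw(G) ≤ 1. Any graph with an edge has treewidth ≥ 1, and G has the edge 1–3. Combining the bounds, tw(G) = 1.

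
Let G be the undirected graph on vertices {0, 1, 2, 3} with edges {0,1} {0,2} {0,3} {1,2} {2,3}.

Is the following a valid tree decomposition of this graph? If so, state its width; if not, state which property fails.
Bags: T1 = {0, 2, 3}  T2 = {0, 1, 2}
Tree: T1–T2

Yes; width 2.

Checking the three conditions: (i) the bags cover all of {0, 1, 2, 3}; (ii) for each edge, some bag contains both endpoints; (iii) the bags containing any fixed vertex form a subtree. All hold, so the decomposition is valid with width 3 − 1 = 2.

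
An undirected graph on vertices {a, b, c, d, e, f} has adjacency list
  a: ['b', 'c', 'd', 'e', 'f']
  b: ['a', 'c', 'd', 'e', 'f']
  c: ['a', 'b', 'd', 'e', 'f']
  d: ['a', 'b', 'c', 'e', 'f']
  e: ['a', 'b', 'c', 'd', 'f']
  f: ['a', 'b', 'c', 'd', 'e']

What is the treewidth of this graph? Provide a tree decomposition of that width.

With just one bag of size 6, the width is 6 − 1 = 5, so tw(G) ≤ 5. Conversely, {a, b, c, d, e, f} is a clique of size 6, and the vertices of any clique must share a bag in every tree decomposition; so some bag has ≥ 6 vertices and tw(G) ≥ 5. Hence tw(G) = 5 exactly.

Treewidth 5.
One optimal decomposition is:
Bags: B1 = {a, b, c, d, e, f}
Tree: (single bag)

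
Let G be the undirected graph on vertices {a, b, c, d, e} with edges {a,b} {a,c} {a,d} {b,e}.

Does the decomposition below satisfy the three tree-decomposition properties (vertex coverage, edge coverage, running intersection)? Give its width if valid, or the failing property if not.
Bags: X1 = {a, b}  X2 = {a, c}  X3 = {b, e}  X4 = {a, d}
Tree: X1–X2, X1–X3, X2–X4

Yes; width 1.

Vertex coverage: the bags together contain {a, b, c, d, e}, the full vertex set. Edge coverage: each edge of G has both endpoints in at least one bag. Running intersection: for every vertex, the bags containing it form a connected subtree. All three properties hold, so this is a valid tree decomposition of width max|bag| − 1 = 1, and hence tw(G) ≤ 1.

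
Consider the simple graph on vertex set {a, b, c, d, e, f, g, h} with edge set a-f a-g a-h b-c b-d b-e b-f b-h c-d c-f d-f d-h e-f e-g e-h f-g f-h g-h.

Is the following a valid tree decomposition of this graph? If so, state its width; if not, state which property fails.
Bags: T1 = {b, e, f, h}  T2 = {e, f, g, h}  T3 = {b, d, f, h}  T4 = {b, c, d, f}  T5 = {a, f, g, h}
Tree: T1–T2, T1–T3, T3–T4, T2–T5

Yes; width 3.

Checking the three conditions: (i) the bags cover all of {a, b, c, d, e, f, g, h}; (ii) for each edge, some bag contains both endpoints; (iii) the bags containing any fixed vertex form a subtree. All hold, so the decomposition is valid with width 4 − 1 = 3.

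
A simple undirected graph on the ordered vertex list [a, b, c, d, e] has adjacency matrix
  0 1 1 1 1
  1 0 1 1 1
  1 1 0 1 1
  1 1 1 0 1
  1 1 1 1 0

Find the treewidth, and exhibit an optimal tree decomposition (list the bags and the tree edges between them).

A single bag containing all 5 vertices is trivially a valid decomposition of width 4. On the other hand G contains the 5-clique {a, b, c, d, e}. A clique must lie in a single bag of any decomposition, so no decomposition can have width below 4. Therefore the treewidth is 4.

Treewidth 4.
One such decomposition:
Bags: B1 = {a, b, c, d, e}
Tree: (single bag)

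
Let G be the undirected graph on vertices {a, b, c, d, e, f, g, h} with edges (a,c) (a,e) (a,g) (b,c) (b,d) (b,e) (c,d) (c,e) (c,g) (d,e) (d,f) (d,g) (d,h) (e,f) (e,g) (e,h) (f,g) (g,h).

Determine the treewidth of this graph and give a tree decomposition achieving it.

Treewidth 3.
Bags: B1 = {c, d, e, g}  B2 = {d, e, f, g}  B3 = {b, c, d, e}  B4 = {d, e, g, h}  B5 = {a, c, e, g}
Tree: B1–B2, B1–B3, B1–B4, B1–B5

Each bag holds 4 vertices, so the decomposition has width 3, which upper-bounds the treewidth. Conversely, {d, e, g, h} is a clique of size 4, and the vertices of any clique must share a bag in every tree decomposition; so some bag has ≥ 4 vertices and tw(G) ≥ 3. The upper and lower bounds meet at 3, so that is the treewidth.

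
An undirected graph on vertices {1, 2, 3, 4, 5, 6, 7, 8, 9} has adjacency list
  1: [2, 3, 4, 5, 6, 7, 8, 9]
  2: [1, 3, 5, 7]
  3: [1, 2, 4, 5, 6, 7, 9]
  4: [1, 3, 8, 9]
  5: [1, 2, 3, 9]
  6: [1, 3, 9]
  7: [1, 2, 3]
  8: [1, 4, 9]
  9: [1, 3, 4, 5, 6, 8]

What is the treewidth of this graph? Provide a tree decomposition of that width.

The largest bag has 4 vertices, giving width 3; this decomposition certifies tw(G) ≤ 3. On the other hand G contains the 4-clique {1, 4, 8, 9}. A clique must lie in a single bag of any decomposition, so no decomposition can have width below 3. Therefore the treewidth is 3.

Treewidth 3.
Bags: B1 = {1, 3, 5, 9}  B2 = {1, 2, 3, 5}  B3 = {1, 2, 3, 7}  B4 = {1, 3, 4, 9}  B5 = {1, 3, 6, 9}  B6 = {1, 4, 8, 9}
Tree: B1–B2, B2–B3, B1–B4, B4–B5, B4–B6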